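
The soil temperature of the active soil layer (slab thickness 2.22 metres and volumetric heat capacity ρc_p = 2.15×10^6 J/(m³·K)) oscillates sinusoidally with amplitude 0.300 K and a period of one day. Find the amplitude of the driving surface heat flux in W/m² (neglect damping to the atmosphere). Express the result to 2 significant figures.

100

Areal heat capacity C = ρc_p × D = 2.15×10^6 × 2.22 = 4.77×10^6 J/(m²·K).
ω = 2π / 86400 s = 7.27×10^-5 s⁻¹.
Cω = 4.77×10^6 × 7.27×10^-5 = 347 W/(m²·K).
F₀ = A × Cω = 0.300 × 347 = 104 W/m².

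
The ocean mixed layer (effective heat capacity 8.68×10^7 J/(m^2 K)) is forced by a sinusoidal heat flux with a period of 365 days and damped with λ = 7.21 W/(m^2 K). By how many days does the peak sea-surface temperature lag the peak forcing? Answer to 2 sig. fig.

Areal heat capacity C = 8.68×10^7 J/(m^2 K) (given).
ω = 2π / 3.15×10^7 s = 1.99×10^-7 s⁻¹.
Phase lag φ = arctan(Cω/λ) = arctan(17.3/7.21) = 1.18 rad.
Time lag = φ / ω = 1.18 / 1.99×10^-7 = 5.90×10^6 s = 68.3 days.

68 days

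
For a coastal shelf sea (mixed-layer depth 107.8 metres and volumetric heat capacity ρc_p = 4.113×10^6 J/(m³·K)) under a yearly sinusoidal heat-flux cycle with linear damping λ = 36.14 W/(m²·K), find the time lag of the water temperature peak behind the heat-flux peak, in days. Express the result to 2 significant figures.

Areal heat capacity C = ρc_p × D = 4.113×10^6 × 107.8 = 4.43×10^8 J/(m²·K).
ω = 2π / 3.15×10^7 s = 1.99×10^-7 s⁻¹.
Phase lag φ = arctan(Cω/λ) = arctan(88.3/36.14) = 1.18 rad.
Time lag = φ / ω = 1.18 / 1.99×10^-7 = 5.93×10^6 s = 68.7 days.

69 days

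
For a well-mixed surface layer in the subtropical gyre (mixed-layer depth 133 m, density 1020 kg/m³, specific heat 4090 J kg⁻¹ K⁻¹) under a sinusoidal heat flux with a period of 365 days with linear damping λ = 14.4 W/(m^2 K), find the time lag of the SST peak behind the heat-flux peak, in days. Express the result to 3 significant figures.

Areal heat capacity C = ρ c_p D = 1020 × 4090 × 133 = 5.55×10^8 J m⁻² K⁻¹.
ω = 2π / 3.15×10^7 s = 1.99×10^-7 s⁻¹.
Phase lag φ = arctan(Cω/λ) = arctan(111/14.4) = 1.44 rad.
Time lag = φ / ω = 1.44 / 1.99×10^-7 = 7.23×10^6 s = 83.7 days.

83.7 days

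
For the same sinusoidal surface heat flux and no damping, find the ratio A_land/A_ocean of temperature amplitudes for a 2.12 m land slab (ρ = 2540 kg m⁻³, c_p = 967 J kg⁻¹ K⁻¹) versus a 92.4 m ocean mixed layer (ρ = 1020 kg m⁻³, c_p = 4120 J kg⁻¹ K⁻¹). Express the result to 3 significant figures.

C_ocean = 1020 × 4120 × 92.4 = 3.88×10^8 J/(m²·K).
C_land = 2540 × 967 × 2.12 = 5.21×10^6 J/(m²·K).
Undamped amplitude ∝ 1/C, so A_land/A_ocean = C_ocean/C_land = 74.6.

74.6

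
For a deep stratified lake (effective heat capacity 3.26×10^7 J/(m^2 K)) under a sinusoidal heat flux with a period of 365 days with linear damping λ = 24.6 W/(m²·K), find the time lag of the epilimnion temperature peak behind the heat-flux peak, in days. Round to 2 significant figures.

Areal heat capacity C = 3.26×10^7 J/(m^2 K) (given).
ω = 2π / 3.15×10^7 s = 1.99×10^-7 s⁻¹.
Phase lag φ = arctan(Cω/λ) = arctan(6.50/24.6) = 0.258 rad.
Time lag = φ / ω = 0.258 / 1.99×10^-7 = 1.30×10^6 s = 15.0 days.

15 days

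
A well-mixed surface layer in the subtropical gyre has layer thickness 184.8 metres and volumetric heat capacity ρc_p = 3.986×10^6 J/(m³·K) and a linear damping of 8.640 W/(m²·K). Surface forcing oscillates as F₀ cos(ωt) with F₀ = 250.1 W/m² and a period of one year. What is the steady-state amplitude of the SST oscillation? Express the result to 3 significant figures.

1.70 K

Areal heat capacity C = ρc_p × D = 3.986×10^6 × 184.8 = 7.37×10^8 J/(m^2 K).
Angular frequency ω = 2π / T = 2π / 3.15×10^7 s = 1.99×10^-7 s⁻¹.
√((Cω)² + λ²) = √((147)² + 8.640²) = 147 W/(m²·K).
Amplitude A = F₀ / √((Cω)²+λ²) = 250.1 / 147 = 1.70 K.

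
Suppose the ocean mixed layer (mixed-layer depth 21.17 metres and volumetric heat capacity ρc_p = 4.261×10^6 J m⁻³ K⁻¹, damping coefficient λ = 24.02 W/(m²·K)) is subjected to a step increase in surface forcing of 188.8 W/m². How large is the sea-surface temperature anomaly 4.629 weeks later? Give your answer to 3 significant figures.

Areal heat capacity C = ρc_p × D = 4.261×10^6 × 21.17 = 9.02×10^7 J/(m^2 K).
τ = C / λ = 9.02×10^7 / 24.02 = 3.76×10^6 s.
Equilibrium anomaly ΔT_eq = F / λ = 188.8 / 24.02 = 7.86 K.
t = 4.629 weeks = 2.80×10^6 s, so t/τ = 0.745.
ΔT(t) = ΔT_eq (1 − e^(−t/τ)) = 7.86 × (1 − e^−0.745) = 4.13 K.

4.13 K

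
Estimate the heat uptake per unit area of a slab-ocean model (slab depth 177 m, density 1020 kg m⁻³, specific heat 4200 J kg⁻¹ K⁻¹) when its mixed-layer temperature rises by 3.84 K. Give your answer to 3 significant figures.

2.91×10^9

Areal heat capacity C = ρ c_p D = 1020 × 4200 × 177 = 7.58×10^8 J/(m²·K).
ΔQ = C ΔT = 7.58×10^8 × 3.84 = 2.91×10^9 J/m².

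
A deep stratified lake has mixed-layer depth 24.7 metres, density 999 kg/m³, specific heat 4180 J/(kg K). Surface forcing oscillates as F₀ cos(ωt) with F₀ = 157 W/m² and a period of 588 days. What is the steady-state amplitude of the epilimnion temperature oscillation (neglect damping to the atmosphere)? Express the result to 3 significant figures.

12.3 K

Areal heat capacity C = ρ c_p D = 999 × 4180 × 24.7 = 1.03×10^8 J m⁻² K⁻¹.
Angular frequency ω = 2π / T = 2π / 5.08×10^7 s = 1.24×10^-7 s⁻¹.
Cω = 1.03×10^8 × 1.24×10^-7 = 12.8 W/(m²·K).
Amplitude A = F₀ / (Cω) = 157 / 12.8 = 12.3 K.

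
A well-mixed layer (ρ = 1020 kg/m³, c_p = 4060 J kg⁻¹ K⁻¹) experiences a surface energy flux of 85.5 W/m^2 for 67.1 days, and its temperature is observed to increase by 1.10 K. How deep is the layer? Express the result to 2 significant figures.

110 m

Heat input Q = F Δt = 85.5 × 5.80×10^6 s = 4.96×10^8 J/m².
Required areal heat capacity C = Q / ΔT = 4.51×10^8 J/(m²·K).
Depth D = C / (ρ c_p) = 4.51×10^8 / (1020 × 4060) = 109 m.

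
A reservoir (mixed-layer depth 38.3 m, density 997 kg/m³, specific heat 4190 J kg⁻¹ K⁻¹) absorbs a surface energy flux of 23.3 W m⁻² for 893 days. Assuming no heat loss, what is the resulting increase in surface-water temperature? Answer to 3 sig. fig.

11.2 K

Areal heat capacity C = ρ c_p D = 997 × 4190 × 38.3 = 1.60×10^8 J m⁻² K⁻¹.
Net heat input Q = F Δt = 23.3 × (893 days × 86400 s/day) = 1.80×10^9 J/m².
ΔT = Q / C = 1.80×10^9 / 1.60×10^8 = 11.2 K.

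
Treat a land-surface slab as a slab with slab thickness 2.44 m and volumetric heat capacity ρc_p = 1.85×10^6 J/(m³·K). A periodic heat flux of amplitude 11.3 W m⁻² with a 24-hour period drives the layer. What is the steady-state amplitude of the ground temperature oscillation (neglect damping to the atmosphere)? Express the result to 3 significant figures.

0.0344 K

Areal heat capacity C = ρc_p × D = 1.85×10^6 × 2.44 = 4.51×10^6 J/(m^2 K).
Angular frequency ω = 2π / T = 2π / 86400 s = 7.27×10^-5 s⁻¹.
Cω = 4.51×10^6 × 7.27×10^-5 = 328 W/(m²·K).
Amplitude A = F₀ / (Cω) = 11.3 / 328 = 0.0344 K.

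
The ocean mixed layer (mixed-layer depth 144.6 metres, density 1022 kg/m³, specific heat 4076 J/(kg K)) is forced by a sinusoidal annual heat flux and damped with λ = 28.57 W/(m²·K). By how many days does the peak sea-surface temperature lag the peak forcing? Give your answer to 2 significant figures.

78 days

Areal heat capacity C = ρ c_p D = 1022 × 4076 × 144.6 = 6.02×10^8 J/(m^2 K).
ω = 2π / 3.15×10^7 s = 1.99×10^-7 s⁻¹.
Phase lag φ = arctan(Cω/λ) = arctan(120/28.57) = 1.34 rad.
Time lag = φ / ω = 1.34 / 1.99×10^-7 = 6.71×10^6 s = 77.7 days.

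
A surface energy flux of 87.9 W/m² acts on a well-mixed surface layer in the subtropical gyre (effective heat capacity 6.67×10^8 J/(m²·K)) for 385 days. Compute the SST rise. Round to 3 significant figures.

Areal heat capacity C = 6.67×10^8 J/(m²·K) (given).
Net heat input Q = F Δt = 87.9 × (385 days × 86400 s/day) = 2.92×10^9 J/m².
ΔT = Q / C = 2.92×10^9 / 6.67×10^8 = 4.38 K.

4.38 K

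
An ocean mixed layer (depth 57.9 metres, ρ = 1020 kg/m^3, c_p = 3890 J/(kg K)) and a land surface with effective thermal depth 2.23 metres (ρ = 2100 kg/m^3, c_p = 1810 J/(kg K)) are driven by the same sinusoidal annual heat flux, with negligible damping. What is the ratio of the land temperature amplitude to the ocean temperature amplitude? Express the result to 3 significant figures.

27.1

C_ocean = 1020 × 3890 × 57.9 = 2.30×10^8 J/(m²·K).
C_land = 2100 × 1810 × 2.23 = 8.48×10^6 J/(m²·K).
Undamped amplitude ∝ 1/C, so A_land/A_ocean = C_ocean/C_land = 27.1.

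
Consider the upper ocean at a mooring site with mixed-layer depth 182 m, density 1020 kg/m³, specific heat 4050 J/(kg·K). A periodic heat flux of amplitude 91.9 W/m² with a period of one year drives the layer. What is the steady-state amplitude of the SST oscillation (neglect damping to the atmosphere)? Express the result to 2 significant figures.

Areal heat capacity C = ρ c_p D = 1020 × 4050 × 182 = 7.52×10^8 J/(m²·K).
Angular frequency ω = 2π / T = 2π / 3.15×10^7 s = 1.99×10^-7 s⁻¹.
Cω = 7.52×10^8 × 1.99×10^-7 = 150 W/(m²·K).
Amplitude A = F₀ / (Cω) = 91.9 / 150 = 0.614 K.

0.61 K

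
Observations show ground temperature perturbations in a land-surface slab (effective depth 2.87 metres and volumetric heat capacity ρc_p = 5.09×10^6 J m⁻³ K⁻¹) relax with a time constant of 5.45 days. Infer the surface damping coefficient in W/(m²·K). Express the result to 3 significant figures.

Areal heat capacity C = ρc_p × D = 5.09×10^6 × 2.87 = 1.46×10^7 J m⁻² K⁻¹.
τ = 5.45 days = 4.71×10^5 s.
λ = C / τ = 1.46×10^7 / 4.71×10^5 = 31.0 W/(m²·K).

31.0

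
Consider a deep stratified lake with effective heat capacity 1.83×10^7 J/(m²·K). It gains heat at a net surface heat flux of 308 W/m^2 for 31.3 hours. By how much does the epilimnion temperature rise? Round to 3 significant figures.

Areal heat capacity C = 1.83×10^7 J/(m²·K) (given).
Net heat input Q = F Δt = 308 × (31.3 hours × 3600 s/hour) = 3.47×10^7 J/m².
ΔT = Q / C = 3.47×10^7 / 1.83×10^7 = 1.90 K.

1.90 K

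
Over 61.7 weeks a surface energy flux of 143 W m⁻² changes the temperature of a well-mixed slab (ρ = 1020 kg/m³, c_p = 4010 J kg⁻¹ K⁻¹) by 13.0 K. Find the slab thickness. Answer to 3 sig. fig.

100 m

Heat input Q = F Δt = 143 × 3.73×10^7 s = 5.34×10^9 J/m².
Required areal heat capacity C = Q / ΔT = 4.10×10^8 J/(m²·K).
Depth D = C / (ρ c_p) = 4.10×10^8 / (1020 × 4010) = 100 m.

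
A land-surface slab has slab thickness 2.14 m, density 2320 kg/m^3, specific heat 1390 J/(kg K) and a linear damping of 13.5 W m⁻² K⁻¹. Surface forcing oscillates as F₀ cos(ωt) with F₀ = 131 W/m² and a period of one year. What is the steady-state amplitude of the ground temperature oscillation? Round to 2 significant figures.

9.7 K

Areal heat capacity C = ρ c_p D = 2320 × 1390 × 2.14 = 6.90×10^6 J/(m^2 K).
Angular frequency ω = 2π / T = 2π / 3.15×10^7 s = 1.99×10^-7 s⁻¹.
√((Cω)² + λ²) = √((1.37)² + 13.5²) = 13.6 W/(m²·K).
Amplitude A = F₀ / √((Cω)²+λ²) = 131 / 13.6 = 9.65 K.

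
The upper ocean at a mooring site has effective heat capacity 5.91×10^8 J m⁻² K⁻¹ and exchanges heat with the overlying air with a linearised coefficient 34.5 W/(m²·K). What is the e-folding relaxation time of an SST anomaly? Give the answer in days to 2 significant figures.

Areal heat capacity C = 5.91×10^8 J m⁻² K⁻¹ (given).
Relaxation time τ = C / λ = 5.91×10^8 / 34.5 = 1.71×10^7 s.
In days: 1.71×10^7 s / (86400 s/day) = 198 days.

200 days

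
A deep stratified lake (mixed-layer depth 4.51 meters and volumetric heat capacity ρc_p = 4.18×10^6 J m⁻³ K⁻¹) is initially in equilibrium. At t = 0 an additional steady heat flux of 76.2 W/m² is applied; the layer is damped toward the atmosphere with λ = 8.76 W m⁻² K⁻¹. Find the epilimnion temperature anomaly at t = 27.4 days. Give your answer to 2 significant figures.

5.8 K

Areal heat capacity C = ρc_p × D = 4.18×10^6 × 4.51 = 1.89×10^7 J m⁻² K⁻¹.
τ = C / λ = 1.89×10^7 / 8.76 = 2.15×10^6 s.
Equilibrium anomaly ΔT_eq = F / λ = 76.2 / 8.76 = 8.70 K.
t = 27.4 days = 2.37×10^6 s, so t/τ = 1.10.
ΔT(t) = ΔT_eq (1 − e^(−t/τ)) = 8.70 × (1 − e^−1.10) = 5.80 K.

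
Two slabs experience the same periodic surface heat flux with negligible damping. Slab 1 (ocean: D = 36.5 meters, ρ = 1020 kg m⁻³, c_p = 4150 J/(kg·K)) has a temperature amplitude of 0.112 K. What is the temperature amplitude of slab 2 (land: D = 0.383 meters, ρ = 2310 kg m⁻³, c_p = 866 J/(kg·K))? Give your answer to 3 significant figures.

22.6 K

C_ocean = 1.55×10^8 J/(m²·K); C_land = 7.66×10^5 J/(m²·K).
A ∝ 1/C ⇒ A_land = A_ocean × C_ocean/C_land = 0.112 × 202 = 22.6 K.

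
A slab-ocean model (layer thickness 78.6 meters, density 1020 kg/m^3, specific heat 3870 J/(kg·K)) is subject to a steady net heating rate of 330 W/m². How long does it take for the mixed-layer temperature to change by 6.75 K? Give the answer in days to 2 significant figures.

Areal heat capacity C = ρ c_p D = 1020 × 3870 × 78.6 = 3.10×10^8 J m⁻² K⁻¹.
Time required: Δt = C ΔT / F = 3.10×10^8 × 6.75 / 330 = 6.35×10^6 s.
In days: 6.35×10^6 s / (86400 s/day) = 73.5 days.

73 days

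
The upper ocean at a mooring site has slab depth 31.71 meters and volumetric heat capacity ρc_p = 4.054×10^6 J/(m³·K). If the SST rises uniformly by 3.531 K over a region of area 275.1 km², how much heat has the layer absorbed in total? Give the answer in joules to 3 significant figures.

Areal heat capacity C = ρc_p × D = 4.054×10^6 × 31.71 = 1.29×10^8 J/(m²·K).
Heat per unit area: q = C ΔT = 1.29×10^8 × 3.531 = 4.54×10^8 J/m².
Total heat: Q = q × A = 4.54×10^8 × (275.1 × 10⁶ m²) = 1.25×10^17 J.

1.25×10^17 J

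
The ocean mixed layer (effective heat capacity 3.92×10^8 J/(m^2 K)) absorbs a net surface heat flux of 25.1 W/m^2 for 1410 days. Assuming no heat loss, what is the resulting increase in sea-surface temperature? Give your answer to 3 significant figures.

7.80 K

Areal heat capacity C = 3.92×10^8 J/(m^2 K) (given).
Net heat input Q = F Δt = 25.1 × (1410 days × 86400 s/day) = 3.06×10^9 J/m².
ΔT = Q / C = 3.06×10^9 / 3.92×10^8 = 7.80 K.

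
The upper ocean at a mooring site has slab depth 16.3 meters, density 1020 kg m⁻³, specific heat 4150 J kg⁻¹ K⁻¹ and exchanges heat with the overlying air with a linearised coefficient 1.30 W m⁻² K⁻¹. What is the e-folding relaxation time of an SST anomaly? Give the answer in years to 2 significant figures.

1.7 years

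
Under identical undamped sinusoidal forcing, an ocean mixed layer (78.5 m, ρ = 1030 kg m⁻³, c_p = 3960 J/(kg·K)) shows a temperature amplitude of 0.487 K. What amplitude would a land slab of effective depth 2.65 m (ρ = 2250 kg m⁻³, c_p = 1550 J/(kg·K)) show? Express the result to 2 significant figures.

17 K

C_ocean = 3.20×10^8 J/(m²·K); C_land = 9.24×10^6 J/(m²·K).
A ∝ 1/C ⇒ A_land = A_ocean × C_ocean/C_land = 0.487 × 34.6 = 16.9 K.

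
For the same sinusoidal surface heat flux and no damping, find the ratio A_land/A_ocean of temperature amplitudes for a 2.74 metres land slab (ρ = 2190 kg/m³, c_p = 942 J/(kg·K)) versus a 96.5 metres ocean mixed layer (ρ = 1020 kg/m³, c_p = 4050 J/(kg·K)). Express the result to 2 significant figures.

C_ocean = 1020 × 4050 × 96.5 = 3.99×10^8 J/(m²·K).
C_land = 2190 × 942 × 2.74 = 5.65×10^6 J/(m²·K).
Undamped amplitude ∝ 1/C, so A_land/A_ocean = C_ocean/C_land = 70.5.

71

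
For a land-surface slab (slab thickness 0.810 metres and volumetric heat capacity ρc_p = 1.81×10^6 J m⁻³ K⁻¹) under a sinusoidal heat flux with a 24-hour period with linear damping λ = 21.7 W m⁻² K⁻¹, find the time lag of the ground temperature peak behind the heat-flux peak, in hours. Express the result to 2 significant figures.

5.2 hours

Areal heat capacity C = ρc_p × D = 1.81×10^6 × 0.810 = 1.47×10^6 J m⁻² K⁻¹.
ω = 2π / 86400 s = 7.27×10^-5 s⁻¹.
Phase lag φ = arctan(Cω/λ) = arctan(107/21.7) = 1.37 rad.
Time lag = φ / ω = 1.37 / 7.27×10^-5 = 18800 s = 5.23 hours.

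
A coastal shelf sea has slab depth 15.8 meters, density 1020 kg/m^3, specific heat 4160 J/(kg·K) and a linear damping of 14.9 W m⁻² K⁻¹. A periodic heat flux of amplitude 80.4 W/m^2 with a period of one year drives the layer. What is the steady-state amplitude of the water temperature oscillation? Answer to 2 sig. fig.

4.0 K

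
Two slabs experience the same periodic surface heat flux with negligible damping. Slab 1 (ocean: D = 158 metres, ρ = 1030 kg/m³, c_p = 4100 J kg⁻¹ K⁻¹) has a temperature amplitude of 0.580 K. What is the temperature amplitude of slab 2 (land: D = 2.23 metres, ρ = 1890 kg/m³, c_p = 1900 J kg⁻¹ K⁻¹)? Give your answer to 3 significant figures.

48.3 K

C_ocean = 6.67×10^8 J/(m²·K); C_land = 8.01×10^6 J/(m²·K).
A ∝ 1/C ⇒ A_land = A_ocean × C_ocean/C_land = 0.580 × 83.3 = 48.3 K.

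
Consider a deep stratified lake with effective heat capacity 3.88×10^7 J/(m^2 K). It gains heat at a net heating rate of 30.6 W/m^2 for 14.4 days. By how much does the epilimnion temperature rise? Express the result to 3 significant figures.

Areal heat capacity C = 3.88×10^7 J/(m^2 K) (given).
Net heat input Q = F Δt = 30.6 × (14.4 days × 86400 s/day) = 3.81×10^7 J/m².
ΔT = Q / C = 3.81×10^7 / 3.88×10^7 = 0.981 K.

0.981 K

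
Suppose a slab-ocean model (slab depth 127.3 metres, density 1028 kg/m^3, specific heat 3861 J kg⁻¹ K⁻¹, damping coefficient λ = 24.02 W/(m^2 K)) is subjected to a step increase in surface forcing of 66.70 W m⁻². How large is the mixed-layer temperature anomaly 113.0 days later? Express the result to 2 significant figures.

1.0 K

Areal heat capacity C = ρ c_p D = 1028 × 3861 × 127.3 = 5.05×10^8 J m⁻² K⁻¹.
τ = C / λ = 5.05×10^8 / 24.02 = 2.10×10^7 s.
Equilibrium anomaly ΔT_eq = F / λ = 66.70 / 24.02 = 2.78 K.
t = 113.0 days = 9.76×10^6 s, so t/τ = 0.464.
ΔT(t) = ΔT_eq (1 − e^(−t/τ)) = 2.78 × (1 − e^−0.464) = 1.03 K.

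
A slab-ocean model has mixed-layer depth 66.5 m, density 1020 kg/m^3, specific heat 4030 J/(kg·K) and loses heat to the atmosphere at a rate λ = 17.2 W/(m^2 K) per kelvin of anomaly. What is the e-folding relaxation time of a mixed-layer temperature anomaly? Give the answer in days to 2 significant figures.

180 days

Areal heat capacity C = ρ c_p D = 1020 × 4030 × 66.5 = 2.73×10^8 J/(m^2 K).
Relaxation time τ = C / λ = 2.73×10^8 / 17.2 = 1.59×10^7 s.
In days: 1.59×10^7 s / (86400 s/day) = 184 days.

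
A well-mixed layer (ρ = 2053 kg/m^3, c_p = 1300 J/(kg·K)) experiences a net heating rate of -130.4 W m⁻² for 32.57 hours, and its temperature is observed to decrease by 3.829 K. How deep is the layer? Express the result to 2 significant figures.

1.5 m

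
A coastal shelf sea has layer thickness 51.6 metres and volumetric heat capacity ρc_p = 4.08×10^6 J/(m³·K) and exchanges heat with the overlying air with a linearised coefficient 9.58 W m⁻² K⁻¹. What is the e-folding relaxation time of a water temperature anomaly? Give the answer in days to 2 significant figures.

250 days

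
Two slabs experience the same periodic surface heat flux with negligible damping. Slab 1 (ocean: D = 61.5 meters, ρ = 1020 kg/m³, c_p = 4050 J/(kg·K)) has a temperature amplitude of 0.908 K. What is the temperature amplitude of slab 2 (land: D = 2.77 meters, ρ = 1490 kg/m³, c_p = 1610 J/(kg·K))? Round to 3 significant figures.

34.7 K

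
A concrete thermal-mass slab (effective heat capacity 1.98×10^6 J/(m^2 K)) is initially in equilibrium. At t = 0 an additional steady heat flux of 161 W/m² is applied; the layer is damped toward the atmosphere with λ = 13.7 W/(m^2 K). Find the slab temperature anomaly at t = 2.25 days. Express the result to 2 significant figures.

8.7 K

Areal heat capacity C = 1.98×10^6 J/(m^2 K) (given).
τ = C / λ = 1.98×10^6 / 13.7 = 1.45×10^5 s.
Equilibrium anomaly ΔT_eq = F / λ = 161 / 13.7 = 11.8 K.
t = 2.25 days = 1.94×10^5 s, so t/τ = 1.35.
ΔT(t) = ΔT_eq (1 − e^(−t/τ)) = 11.8 × (1 − e^−1.35) = 8.69 K.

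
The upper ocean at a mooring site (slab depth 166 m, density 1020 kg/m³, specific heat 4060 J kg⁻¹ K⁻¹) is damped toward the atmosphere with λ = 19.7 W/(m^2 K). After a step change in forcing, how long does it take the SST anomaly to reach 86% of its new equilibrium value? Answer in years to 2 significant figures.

2.2 years

Areal heat capacity C = ρ c_p D = 1020 × 4060 × 166 = 6.87×10^8 J m⁻² K⁻¹.
τ = C / λ = 6.87×10^8 / 19.7 = 3.49×10^7 s.
Fraction reached: 1 − e^(−t/τ) = 0.86 ⇒ t = −τ ln(1 − 0.86) = τ × 1.97.
t = 6.86×10^7 s = 2.17 years.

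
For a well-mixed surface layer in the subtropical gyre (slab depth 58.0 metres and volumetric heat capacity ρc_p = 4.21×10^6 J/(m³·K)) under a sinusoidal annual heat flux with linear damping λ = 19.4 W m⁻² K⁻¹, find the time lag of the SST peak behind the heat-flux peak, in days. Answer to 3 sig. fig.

Areal heat capacity C = ρc_p × D = 4.21×10^6 × 58.0 = 2.44×10^8 J m⁻² K⁻¹.
ω = 2π / 3.15×10^7 s = 1.99×10^-7 s⁻¹.
Phase lag φ = arctan(Cω/λ) = arctan(48.7/19.4) = 1.19 rad.
Time lag = φ / ω = 1.19 / 1.99×10^-7 = 5.98×10^6 s = 69.2 days.

69.2 days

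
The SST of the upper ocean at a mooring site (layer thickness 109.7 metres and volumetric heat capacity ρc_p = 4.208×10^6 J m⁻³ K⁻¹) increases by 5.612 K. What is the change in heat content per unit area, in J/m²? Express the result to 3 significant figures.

Areal heat capacity C = ρc_p × D = 4.208×10^6 × 109.7 = 4.62×10^8 J/(m^2 K).
ΔQ = C ΔT = 4.62×10^8 × 5.612 = 2.59×10^9 J/m².

2.59×10^9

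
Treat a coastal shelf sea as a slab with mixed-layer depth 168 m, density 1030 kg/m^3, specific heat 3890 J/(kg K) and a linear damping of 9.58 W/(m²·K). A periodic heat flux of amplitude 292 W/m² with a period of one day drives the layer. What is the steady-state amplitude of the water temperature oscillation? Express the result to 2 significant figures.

0.0060 K

Areal heat capacity C = ρ c_p D = 1030 × 3890 × 168 = 6.73×10^8 J/(m²·K).
Angular frequency ω = 2π / T = 2π / 86400 s = 7.27×10^-5 s⁻¹.
√((Cω)² + λ²) = √((49000)² + 9.58²) = 49000 W/(m²·K).
Amplitude A = F₀ / √((Cω)²+λ²) = 292 / 49000 = 0.00597 K.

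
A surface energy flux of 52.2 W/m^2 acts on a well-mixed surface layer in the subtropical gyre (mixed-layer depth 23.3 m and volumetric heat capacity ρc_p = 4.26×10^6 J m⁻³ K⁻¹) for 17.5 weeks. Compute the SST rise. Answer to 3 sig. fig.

Areal heat capacity C = ρc_p × D = 4.26×10^6 × 23.3 = 9.93×10^7 J/(m^2 K).
Net heat input Q = F Δt = 52.2 × (17.5 weeks × 6.048×10^5 s/week) = 5.52×10^8 J/m².
ΔT = Q / C = 5.52×10^8 / 9.93×10^7 = 5.57 K.

5.57 K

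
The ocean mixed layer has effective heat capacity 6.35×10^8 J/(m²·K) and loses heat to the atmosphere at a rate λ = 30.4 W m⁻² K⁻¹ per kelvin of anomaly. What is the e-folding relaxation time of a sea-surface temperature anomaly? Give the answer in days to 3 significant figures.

Areal heat capacity C = 6.35×10^8 J/(m²·K) (given).
Relaxation time τ = C / λ = 6.35×10^8 / 30.4 = 2.09×10^7 s.
In days: 2.09×10^7 s / (86400 s/day) = 242 days.

242 days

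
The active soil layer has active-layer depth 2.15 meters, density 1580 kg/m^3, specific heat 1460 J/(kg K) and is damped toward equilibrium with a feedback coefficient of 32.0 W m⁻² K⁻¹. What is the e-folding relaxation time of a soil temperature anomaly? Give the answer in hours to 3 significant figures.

43.1 hours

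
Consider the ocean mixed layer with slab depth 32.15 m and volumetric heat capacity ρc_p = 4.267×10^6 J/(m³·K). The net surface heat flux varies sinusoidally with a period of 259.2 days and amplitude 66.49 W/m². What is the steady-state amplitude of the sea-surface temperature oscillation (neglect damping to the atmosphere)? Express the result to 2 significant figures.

1.7 K

Areal heat capacity C = ρc_p × D = 4.267×10^6 × 32.15 = 1.37×10^8 J/(m^2 K).
Angular frequency ω = 2π / T = 2π / 2.24×10^7 s = 2.81×10^-7 s⁻¹.
Cω = 1.37×10^8 × 2.81×10^-7 = 38.5 W/(m²·K).
Amplitude A = F₀ / (Cω) = 66.49 / 38.5 = 1.73 K.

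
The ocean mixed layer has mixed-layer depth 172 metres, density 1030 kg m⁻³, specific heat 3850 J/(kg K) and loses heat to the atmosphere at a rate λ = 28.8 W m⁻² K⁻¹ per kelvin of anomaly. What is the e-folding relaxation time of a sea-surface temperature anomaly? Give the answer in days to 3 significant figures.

Areal heat capacity C = ρ c_p D = 1030 × 3850 × 172 = 6.82×10^8 J m⁻² K⁻¹.
Relaxation time τ = C / λ = 6.82×10^8 / 28.8 = 2.37×10^7 s.
In days: 2.37×10^7 s / (86400 s/day) = 274 days.

274 days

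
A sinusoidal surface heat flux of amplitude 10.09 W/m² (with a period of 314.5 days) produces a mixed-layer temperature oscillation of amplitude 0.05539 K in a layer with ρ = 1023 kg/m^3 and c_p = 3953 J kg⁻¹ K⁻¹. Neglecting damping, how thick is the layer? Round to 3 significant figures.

ω = 2π / 2.72×10^7 s = 2.31×10^-7 s⁻¹.
Required C = F₀ / (A ω) = 10.09 / (0.05539 × 2.31×10^-7) = 7.88×10^8 J/(m²·K).
D = C / (ρ c_p) = 7.88×10^8 / (1023 × 3953) = 195 m.

195 m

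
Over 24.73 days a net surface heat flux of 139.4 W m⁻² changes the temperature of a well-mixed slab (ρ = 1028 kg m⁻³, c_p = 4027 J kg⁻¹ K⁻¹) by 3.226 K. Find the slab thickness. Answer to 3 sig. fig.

Heat input Q = F Δt = 139.4 × 2.14×10^6 s = 2.98×10^8 J/m².
Required areal heat capacity C = Q / ΔT = 9.23×10^7 J/(m²·K).
Depth D = C / (ρ c_p) = 9.23×10^7 / (1028 × 4027) = 22.3 m.

22.3 m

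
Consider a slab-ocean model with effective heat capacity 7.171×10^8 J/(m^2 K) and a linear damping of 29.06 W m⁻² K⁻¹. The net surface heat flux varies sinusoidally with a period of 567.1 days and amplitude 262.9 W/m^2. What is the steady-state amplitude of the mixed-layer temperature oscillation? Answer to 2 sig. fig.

Areal heat capacity C = 7.171×10^8 J/(m^2 K) (given).
Angular frequency ω = 2π / T = 2π / 4.90×10^7 s = 1.28×10^-7 s⁻¹.
√((Cω)² + λ²) = √((92.0)² + 29.06²) = 96.4 W/(m²·K).
Amplitude A = F₀ / √((Cω)²+λ²) = 262.9 / 96.4 = 2.73 K.

2.7 K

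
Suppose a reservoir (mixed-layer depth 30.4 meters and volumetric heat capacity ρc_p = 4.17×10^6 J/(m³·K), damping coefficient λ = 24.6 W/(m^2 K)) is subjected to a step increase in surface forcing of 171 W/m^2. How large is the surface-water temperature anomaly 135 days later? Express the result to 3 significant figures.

Areal heat capacity C = ρc_p × D = 4.17×10^6 × 30.4 = 1.27×10^8 J/(m^2 K).
τ = C / λ = 1.27×10^8 / 24.6 = 5.15×10^6 s.
Equilibrium anomaly ΔT_eq = F / λ = 171 / 24.6 = 6.95 K.
t = 135 days = 1.17×10^7 s, so t/τ = 2.26.
ΔT(t) = ΔT_eq (1 − e^(−t/τ)) = 6.95 × (1 − e^−2.26) = 6.23 K.

6.23 K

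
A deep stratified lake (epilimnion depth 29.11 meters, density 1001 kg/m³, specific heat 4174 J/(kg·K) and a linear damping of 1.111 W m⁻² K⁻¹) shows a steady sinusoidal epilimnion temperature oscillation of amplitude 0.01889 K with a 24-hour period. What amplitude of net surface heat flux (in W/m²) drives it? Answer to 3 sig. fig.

Areal heat capacity C = ρ c_p D = 1001 × 4174 × 29.11 = 1.22×10^8 J/(m²·K).
ω = 2π / 86400 s = 7.27×10^-5 s⁻¹.
√((Cω)² + λ²) = √((8840)² + 1.111²) = 8840 W/(m²·K).
F₀ = A × √((Cω)²+λ²) = 0.01889 × 8840 = 167 W/m².

167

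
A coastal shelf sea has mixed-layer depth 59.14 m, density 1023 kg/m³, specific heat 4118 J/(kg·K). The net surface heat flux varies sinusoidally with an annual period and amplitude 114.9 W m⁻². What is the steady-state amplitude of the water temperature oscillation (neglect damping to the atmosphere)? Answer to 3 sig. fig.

2.31 K

Areal heat capacity C = ρ c_p D = 1023 × 4118 × 59.14 = 2.49×10^8 J/(m²·K).
Angular frequency ω = 2π / T = 2π / 3.15×10^7 s = 1.99×10^-7 s⁻¹.
Cω = 2.49×10^8 × 1.99×10^-7 = 49.6 W/(m²·K).
Amplitude A = F₀ / (Cω) = 114.9 / 49.6 = 2.31 K.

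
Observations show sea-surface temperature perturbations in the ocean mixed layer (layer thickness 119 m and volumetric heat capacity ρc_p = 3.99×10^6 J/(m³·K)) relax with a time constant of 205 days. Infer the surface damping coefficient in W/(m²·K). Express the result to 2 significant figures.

Areal heat capacity C = ρc_p × D = 3.99×10^6 × 119 = 4.75×10^8 J/(m²·K).
τ = 205 days = 1.77×10^7 s.
λ = C / τ = 4.75×10^8 / 1.77×10^7 = 26.8 W/(m²·K).

27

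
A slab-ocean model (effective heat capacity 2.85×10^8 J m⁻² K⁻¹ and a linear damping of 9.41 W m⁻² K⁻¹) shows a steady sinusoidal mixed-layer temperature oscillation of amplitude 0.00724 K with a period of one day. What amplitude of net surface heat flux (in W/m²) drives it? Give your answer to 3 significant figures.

Areal heat capacity C = 2.85×10^8 J m⁻² K⁻¹ (given).
ω = 2π / 86400 s = 7.27×10^-5 s⁻¹.
√((Cω)² + λ²) = √((20700)² + 9.41²) = 20700 W/(m²·K).
F₀ = A × √((Cω)²+λ²) = 0.00724 × 20700 = 150 W/m².

150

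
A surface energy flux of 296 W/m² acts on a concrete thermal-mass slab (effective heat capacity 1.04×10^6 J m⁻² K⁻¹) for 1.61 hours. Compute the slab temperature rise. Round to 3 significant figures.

Areal heat capacity C = 1.04×10^6 J m⁻² K⁻¹ (given).
Net heat input Q = F Δt = 296 × (1.61 hours × 3600 s/hour) = 1.72×10^6 J/m².
ΔT = Q / C = 1.72×10^6 / 1.04×10^6 = 1.65 K.

1.65 K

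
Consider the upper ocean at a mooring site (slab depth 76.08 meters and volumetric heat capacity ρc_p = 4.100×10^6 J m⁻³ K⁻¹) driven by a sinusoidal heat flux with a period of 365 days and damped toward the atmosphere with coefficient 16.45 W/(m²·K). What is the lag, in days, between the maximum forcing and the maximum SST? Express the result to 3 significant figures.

Areal heat capacity C = ρc_p × D = 4.100×10^6 × 76.08 = 3.12×10^8 J m⁻² K⁻¹.
ω = 2π / 3.15×10^7 s = 1.99×10^-7 s⁻¹.
Phase lag φ = arctan(Cω/λ) = arctan(62.1/16.45) = 1.31 rad.
Time lag = φ / ω = 1.31 / 1.99×10^-7 = 6.59×10^6 s = 76.2 days.

76.2 days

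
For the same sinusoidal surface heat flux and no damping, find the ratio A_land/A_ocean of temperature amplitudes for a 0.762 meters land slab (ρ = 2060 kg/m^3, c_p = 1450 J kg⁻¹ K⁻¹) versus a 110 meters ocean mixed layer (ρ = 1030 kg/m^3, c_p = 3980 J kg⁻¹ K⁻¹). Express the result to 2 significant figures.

C_ocean = 1030 × 3980 × 110 = 4.51×10^8 J/(m²·K).
C_land = 2060 × 1450 × 0.762 = 2.28×10^6 J/(m²·K).
Undamped amplitude ∝ 1/C, so A_land/A_ocean = C_ocean/C_land = 198.

200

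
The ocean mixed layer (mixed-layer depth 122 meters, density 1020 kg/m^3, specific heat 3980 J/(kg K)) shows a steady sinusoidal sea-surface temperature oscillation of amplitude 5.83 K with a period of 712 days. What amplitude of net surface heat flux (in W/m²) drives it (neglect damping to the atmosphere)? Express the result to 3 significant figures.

295

Areal heat capacity C = ρ c_p D = 1020 × 3980 × 122 = 4.95×10^8 J/(m^2 K).
ω = 2π / 6.15×10^7 s = 1.02×10^-7 s⁻¹.
Cω = 4.95×10^8 × 1.02×10^-7 = 50.6 W/(m²·K).
F₀ = A × Cω = 5.83 × 50.6 = 295 W/m².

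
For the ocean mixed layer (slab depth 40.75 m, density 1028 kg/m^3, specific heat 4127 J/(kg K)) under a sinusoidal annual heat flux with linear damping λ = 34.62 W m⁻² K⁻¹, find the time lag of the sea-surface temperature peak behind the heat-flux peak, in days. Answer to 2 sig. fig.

Areal heat capacity C = ρ c_p D = 1028 × 4127 × 40.75 = 1.73×10^8 J m⁻² K⁻¹.
ω = 2π / 3.15×10^7 s = 1.99×10^-7 s⁻¹.
Phase lag φ = arctan(Cω/λ) = arctan(34.4/34.62) = 0.783 rad.
Time lag = φ / ω = 0.783 / 1.99×10^-7 = 3.93×10^6 s = 45.5 days.

45 days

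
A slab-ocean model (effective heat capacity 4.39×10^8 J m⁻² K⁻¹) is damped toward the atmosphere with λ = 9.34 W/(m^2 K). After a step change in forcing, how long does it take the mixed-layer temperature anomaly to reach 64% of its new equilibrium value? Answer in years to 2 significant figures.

Areal heat capacity C = 4.39×10^8 J m⁻² K⁻¹ (given).
τ = C / λ = 4.39×10^8 / 9.34 = 4.70×10^7 s.
Fraction reached: 1 − e^(−t/τ) = 0.64 ⇒ t = −τ ln(1 − 0.64) = τ × 1.02.
t = 4.80×10^7 s = 1.52 years.

1.5 years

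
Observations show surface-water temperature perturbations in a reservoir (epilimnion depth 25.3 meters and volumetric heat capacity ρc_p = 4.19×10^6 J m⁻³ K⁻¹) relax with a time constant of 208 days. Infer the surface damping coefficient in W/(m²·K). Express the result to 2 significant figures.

Areal heat capacity C = ρc_p × D = 4.19×10^6 × 25.3 = 1.06×10^8 J/(m^2 K).
τ = 208 days = 1.80×10^7 s.
λ = C / τ = 1.06×10^8 / 1.80×10^7 = 5.90 W/(m²·K).

5.9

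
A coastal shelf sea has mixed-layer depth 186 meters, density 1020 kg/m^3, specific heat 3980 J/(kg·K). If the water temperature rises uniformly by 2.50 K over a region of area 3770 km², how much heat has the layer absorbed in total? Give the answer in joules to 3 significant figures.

7.12×10^18 J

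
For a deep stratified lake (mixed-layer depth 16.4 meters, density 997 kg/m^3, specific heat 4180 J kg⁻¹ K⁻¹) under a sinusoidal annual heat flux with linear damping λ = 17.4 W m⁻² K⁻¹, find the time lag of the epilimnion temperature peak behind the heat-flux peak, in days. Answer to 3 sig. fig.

Areal heat capacity C = ρ c_p D = 997 × 4180 × 16.4 = 6.83×10^7 J/(m²·K).
ω = 2π / 3.15×10^7 s = 1.99×10^-7 s⁻¹.
Phase lag φ = arctan(Cω/λ) = arctan(13.6/17.4) = 0.664 rad.
Time lag = φ / ω = 0.664 / 1.99×10^-7 = 3.33×10^6 s = 38.6 days.

38.6 days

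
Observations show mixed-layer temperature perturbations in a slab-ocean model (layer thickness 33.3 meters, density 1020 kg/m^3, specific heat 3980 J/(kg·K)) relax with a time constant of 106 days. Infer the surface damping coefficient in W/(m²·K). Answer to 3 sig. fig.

Areal heat capacity C = ρ c_p D = 1020 × 3980 × 33.3 = 1.35×10^8 J/(m²·K).
τ = 106 days = 9.16×10^6 s.
λ = C / τ = 1.35×10^8 / 9.16×10^6 = 14.8 W/(m²·K).

14.8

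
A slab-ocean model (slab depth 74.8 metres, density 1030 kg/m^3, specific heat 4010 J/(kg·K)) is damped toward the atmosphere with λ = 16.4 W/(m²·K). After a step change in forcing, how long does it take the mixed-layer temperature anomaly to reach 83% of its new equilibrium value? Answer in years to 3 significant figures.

1.06 years

Areal heat capacity C = ρ c_p D = 1030 × 4010 × 74.8 = 3.09×10^8 J m⁻² K⁻¹.
τ = C / λ = 3.09×10^8 / 16.4 = 1.88×10^7 s.
Fraction reached: 1 − e^(−t/τ) = 0.83 ⇒ t = −τ ln(1 − 0.83) = τ × 1.77.
t = 3.34×10^7 s = 1.06 years.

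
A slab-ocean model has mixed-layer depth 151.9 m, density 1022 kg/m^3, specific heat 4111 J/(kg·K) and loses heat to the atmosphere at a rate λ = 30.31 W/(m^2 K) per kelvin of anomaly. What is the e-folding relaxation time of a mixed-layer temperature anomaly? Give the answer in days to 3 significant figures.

244 days

Areal heat capacity C = ρ c_p D = 1022 × 4111 × 151.9 = 6.38×10^8 J m⁻² K⁻¹.
Relaxation time τ = C / λ = 6.38×10^8 / 30.31 = 2.11×10^7 s.
In days: 2.11×10^7 s / (86400 s/day) = 244 days.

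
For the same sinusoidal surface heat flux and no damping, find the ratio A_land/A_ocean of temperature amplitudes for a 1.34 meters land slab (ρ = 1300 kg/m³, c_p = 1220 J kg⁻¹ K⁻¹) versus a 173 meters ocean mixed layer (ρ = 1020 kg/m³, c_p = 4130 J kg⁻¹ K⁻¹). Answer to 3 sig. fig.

C_ocean = 1020 × 4130 × 173 = 7.29×10^8 J/(m²·K).
C_land = 1300 × 1220 × 1.34 = 2.13×10^6 J/(m²·K).
Undamped amplitude ∝ 1/C, so A_land/A_ocean = C_ocean/C_land = 343.

343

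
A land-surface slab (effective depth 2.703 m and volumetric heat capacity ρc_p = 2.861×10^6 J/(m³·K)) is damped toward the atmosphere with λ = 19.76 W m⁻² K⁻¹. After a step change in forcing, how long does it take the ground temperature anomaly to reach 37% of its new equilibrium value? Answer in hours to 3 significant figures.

50.2 hours

Areal heat capacity C = ρc_p × D = 2.861×10^6 × 2.703 = 7.73×10^6 J/(m^2 K).
τ = C / λ = 7.73×10^6 / 19.76 = 3.91×10^5 s.
Fraction reached: 1 − e^(−t/τ) = 0.37 ⇒ t = −τ ln(1 − 0.37) = τ × 0.462.
t = 1.81×10^5 s = 50.2 hours.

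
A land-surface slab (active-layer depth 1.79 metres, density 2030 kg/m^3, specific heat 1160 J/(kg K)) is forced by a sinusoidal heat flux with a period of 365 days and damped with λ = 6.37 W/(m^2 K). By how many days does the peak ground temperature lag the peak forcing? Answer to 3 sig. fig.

7.61 days

Areal heat capacity C = ρ c_p D = 2030 × 1160 × 1.79 = 4.22×10^6 J/(m^2 K).
ω = 2π / 3.15×10^7 s = 1.99×10^-7 s⁻¹.
Phase lag φ = arctan(Cω/λ) = arctan(0.840/6.37) = 0.131 rad.
Time lag = φ / ω = 0.131 / 1.99×10^-7 = 6.58×10^5 s = 7.61 days.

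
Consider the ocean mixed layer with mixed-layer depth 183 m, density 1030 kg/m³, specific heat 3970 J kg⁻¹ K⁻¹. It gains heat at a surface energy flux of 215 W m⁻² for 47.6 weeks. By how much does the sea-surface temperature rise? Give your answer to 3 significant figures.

8.27 K

Areal heat capacity C = ρ c_p D = 1030 × 3970 × 183 = 7.48×10^8 J/(m^2 K).
Net heat input Q = F Δt = 215 × (47.6 weeks × 6.048×10^5 s/week) = 6.19×10^9 J/m².
ΔT = Q / C = 6.19×10^9 / 7.48×10^8 = 8.27 K.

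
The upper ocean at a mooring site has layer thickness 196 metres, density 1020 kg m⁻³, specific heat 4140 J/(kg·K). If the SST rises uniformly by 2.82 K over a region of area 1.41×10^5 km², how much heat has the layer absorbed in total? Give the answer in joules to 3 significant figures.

Areal heat capacity C = ρ c_p D = 1020 × 4140 × 196 = 8.28×10^8 J m⁻² K⁻¹.
Heat per unit area: q = C ΔT = 8.28×10^8 × 2.82 = 2.33×10^9 J/m².
Total heat: Q = q × A = 2.33×10^9 × (1.41×10^5 × 10⁶ m²) = 3.29×10^20 J.

3.29×10^20 J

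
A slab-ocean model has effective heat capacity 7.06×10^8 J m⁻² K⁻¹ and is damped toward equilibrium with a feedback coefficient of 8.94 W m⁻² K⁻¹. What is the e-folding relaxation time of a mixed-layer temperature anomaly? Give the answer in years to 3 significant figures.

Areal heat capacity C = 7.06×10^8 J m⁻² K⁻¹ (given).
Relaxation time τ = C / λ = 7.06×10^8 / 8.94 = 7.90×10^7 s.
In years: 7.90×10^7 s / (3.156×10^7 s/year) = 2.50 years.

2.50 years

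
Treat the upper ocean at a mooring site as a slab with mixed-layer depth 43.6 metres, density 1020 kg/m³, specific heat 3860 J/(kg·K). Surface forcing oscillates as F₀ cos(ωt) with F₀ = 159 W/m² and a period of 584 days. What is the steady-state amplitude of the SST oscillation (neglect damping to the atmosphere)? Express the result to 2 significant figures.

7.4 K

Areal heat capacity C = ρ c_p D = 1020 × 3860 × 43.6 = 1.72×10^8 J m⁻² K⁻¹.
Angular frequency ω = 2π / T = 2π / 5.05×10^7 s = 1.25×10^-7 s⁻¹.
Cω = 1.72×10^8 × 1.25×10^-7 = 21.4 W/(m²·K).
Amplitude A = F₀ / (Cω) = 159 / 21.4 = 7.44 K.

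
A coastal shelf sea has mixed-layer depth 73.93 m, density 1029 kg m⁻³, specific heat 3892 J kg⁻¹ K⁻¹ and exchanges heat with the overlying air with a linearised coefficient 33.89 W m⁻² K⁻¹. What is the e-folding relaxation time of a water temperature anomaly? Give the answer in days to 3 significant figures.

101 days

Areal heat capacity C = ρ c_p D = 1029 × 3892 × 73.93 = 2.96×10^8 J m⁻² K⁻¹.
Relaxation time τ = C / λ = 2.96×10^8 / 33.89 = 8.74×10^6 s.
In days: 8.74×10^6 s / (86400 s/day) = 101 days.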